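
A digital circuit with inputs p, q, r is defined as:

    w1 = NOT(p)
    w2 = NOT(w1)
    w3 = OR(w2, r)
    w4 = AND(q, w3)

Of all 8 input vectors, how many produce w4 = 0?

w4 = AND(q, w3) must be 0, so at least one of q, w3 is 0.
Enumerating the 8 input combinations, 5 give w4 = 0 and 3 give w4 = 1.

5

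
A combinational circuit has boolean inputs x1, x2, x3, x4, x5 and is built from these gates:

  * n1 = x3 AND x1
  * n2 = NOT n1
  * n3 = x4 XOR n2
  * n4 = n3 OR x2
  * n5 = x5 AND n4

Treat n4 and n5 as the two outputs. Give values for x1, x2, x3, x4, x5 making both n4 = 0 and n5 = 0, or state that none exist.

x1=0, x2=0, x3=0, x4=1, x5=1

Check with x1=0, x2=0, x3=0, x4=1, x5=1:
n1 = x3 AND x1 = 0 AND 0 = 0
n2 = NOT n1 = NOT 0 = 1
n3 = x4 XOR n2 = 1 XOR 1 = 0
n4 = n3 OR x2 = 0 OR 0 = 0
n5 = x5 AND n4 = 1 AND 0 = 0
So n4 = 0 and n5 = 0.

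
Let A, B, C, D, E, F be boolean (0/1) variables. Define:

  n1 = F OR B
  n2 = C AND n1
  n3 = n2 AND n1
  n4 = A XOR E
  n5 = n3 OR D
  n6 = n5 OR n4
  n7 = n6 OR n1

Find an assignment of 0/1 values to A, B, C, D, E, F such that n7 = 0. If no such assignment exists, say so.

A=0 B=0 C=1 D=0 E=0 F=0

n7 = n6 OR n1 must be 0, so both n6 = 0 and n1 = 0.
n6 = n5 OR n4 must be 0, so both n5 = 0 and n4 = 0.
Check with A=0 B=0 C=1 D=0 E=0 F=0:
n1 = F OR B = 0 OR 0 = 0
n2 = C AND n1 = 1 AND 0 = 0
n3 = n2 AND n1 = 0 AND 0 = 0
n4 = A XOR E = 0 XOR 0 = 0
n5 = n3 OR D = 0 OR 0 = 0
n6 = n5 OR n4 = 0 OR 0 = 0
n7 = n6 OR n1 = 0 OR 0 = 0
So n7 = 0 as required.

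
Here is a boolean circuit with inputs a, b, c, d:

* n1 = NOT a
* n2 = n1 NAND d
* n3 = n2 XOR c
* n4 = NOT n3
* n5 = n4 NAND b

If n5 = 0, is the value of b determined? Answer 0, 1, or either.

1

n5 = n4 NAND b must be 0, so both n4 = 1 and b = 1.
n4 = NOT n3 must be 1, so n3 = 0.
n3 = n2 XOR c must be 0, so n2 and c are equal.
Every assignment with n5 = 0 has b = 1; there are 4 such assignment(s).
  a=0, b=1, c=0, d=1
  a=0, b=1, c=1, d=0
  a=1, b=1, c=1, d=0
  a=1, b=1, c=1, d=1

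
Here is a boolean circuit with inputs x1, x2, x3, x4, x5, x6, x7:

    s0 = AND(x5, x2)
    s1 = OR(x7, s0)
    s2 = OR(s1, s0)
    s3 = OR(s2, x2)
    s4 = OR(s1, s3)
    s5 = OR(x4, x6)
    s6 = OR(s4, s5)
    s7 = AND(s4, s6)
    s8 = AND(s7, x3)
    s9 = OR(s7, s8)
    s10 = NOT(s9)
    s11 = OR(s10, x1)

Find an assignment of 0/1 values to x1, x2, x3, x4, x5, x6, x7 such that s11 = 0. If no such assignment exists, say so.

s11 = OR(s10, x1) must be 0, so both s10 = 0 and x1 = 0.
s10 = NOT(s9) must be 0, so s9 = 1.
s9 = OR(s7, s8) must be 1, so at least one of s7, s8 is 1.
Check with x1=0, x2=1, x3=0, x4=1, x5=1, x6=0, x7=0:
s0 = AND(x5, x2) = AND(1, 1) = 1
s1 = OR(x7, s0) = OR(0, 1) = 1
s2 = OR(s1, s0) = OR(1, 1) = 1
s3 = OR(s2, x2) = OR(1, 1) = 1
s4 = OR(s1, s3) = OR(1, 1) = 1
s5 = OR(x4, x6) = OR(1, 0) = 1
s6 = OR(s4, s5) = OR(1, 1) = 1
s7 = AND(s4, s6) = AND(1, 1) = 1
s8 = AND(s7, x3) = AND(1, 0) = 0
s9 = OR(s7, s8) = OR(1, 0) = 1
s10 = NOT(s9) = NOT 1 = 0
s11 = OR(s10, x1) = OR(0, 0) = 0
So s11 = 0 as required.

x1=0, x2=1, x3=0, x4=1, x5=1, x6=0, x7=0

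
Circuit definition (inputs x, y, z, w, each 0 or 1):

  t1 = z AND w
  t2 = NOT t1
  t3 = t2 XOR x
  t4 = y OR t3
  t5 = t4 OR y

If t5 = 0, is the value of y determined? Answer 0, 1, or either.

0

t5 = t4 OR y must be 0, so both t4 = 0 and y = 0.
t4 = y OR t3 must be 0, so both y = 0 and t3 = 0.
t3 = t2 XOR x must be 0, so t2 and x are equal.
Every assignment with t5 = 0 has y = 0; there are 4 such assignment(s).
  x=0, y=0, z=1, w=1
  x=1, y=0, z=0, w=0
  x=1, y=0, z=0, w=1
  x=1, y=0, z=1, w=0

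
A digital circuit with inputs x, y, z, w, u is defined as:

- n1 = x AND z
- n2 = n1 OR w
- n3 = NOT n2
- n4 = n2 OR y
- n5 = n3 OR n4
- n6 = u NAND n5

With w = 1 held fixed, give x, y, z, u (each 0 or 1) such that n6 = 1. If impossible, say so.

n6 = u NAND n5 must be 1, so at least one of u, n5 is 0.
Check with w = 1 and x=0, y=1, z=0, u=0:
n1 = x AND z = 0 AND 0 = 0
n2 = n1 OR w = 0 OR 1 = 1
n3 = NOT n2 = NOT 1 = 0
n4 = n2 OR y = 1 OR 1 = 1
n5 = n3 OR n4 = 0 OR 1 = 1
n6 = u NAND n5 = 0 NAND 1 = 1
So n6 = 1.

x=0, y=1, z=0, u=0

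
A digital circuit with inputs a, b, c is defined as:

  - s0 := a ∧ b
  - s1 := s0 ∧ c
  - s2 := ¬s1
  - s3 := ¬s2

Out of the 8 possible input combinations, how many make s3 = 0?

s3 = ¬s2 must be 0, so s2 = 1.
s2 = ¬s1 must be 1, so s1 = 0.
s1 = s0 ∧ c must be 0, so at least one of s0, c is 0.
Enumerating the 8 input combinations, 7 give s3 = 0 and 1 give s3 = 1.

7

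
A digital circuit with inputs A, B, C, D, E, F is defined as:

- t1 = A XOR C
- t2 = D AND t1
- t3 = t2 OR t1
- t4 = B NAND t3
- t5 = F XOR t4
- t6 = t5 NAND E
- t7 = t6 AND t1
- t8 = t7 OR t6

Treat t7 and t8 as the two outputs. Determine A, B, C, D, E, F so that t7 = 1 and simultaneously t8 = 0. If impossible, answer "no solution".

no solution exists

Across all 64 input combinations, none give both t7 = 1 and t8 = 0.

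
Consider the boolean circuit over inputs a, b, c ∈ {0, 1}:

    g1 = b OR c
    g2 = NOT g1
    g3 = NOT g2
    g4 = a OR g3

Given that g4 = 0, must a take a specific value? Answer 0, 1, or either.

0

g4 = a OR g3 must be 0, so both a = 0 and g3 = 0.
g3 = NOT g2 must be 0, so g2 = 1.
Every assignment with g4 = 0 has a = 0; there are 1 such assignment(s).
  a=0, b=0, c=0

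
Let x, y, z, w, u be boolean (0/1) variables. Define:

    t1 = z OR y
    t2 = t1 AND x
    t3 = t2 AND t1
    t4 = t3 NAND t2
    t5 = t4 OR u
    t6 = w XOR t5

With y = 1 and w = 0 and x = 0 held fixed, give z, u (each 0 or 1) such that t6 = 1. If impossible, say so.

z=0, u=0

Check with y = 1 and w = 0 and x = 0 and z=0, u=0:
t1 = z OR y = 0 OR 1 = 1
t2 = t1 AND x = 1 AND 0 = 0
t3 = t2 AND t1 = 0 AND 1 = 0
t4 = t3 NAND t2 = 0 NAND 0 = 1
t5 = t4 OR u = 1 OR 0 = 1
t6 = w XOR t5 = 0 XOR 1 = 1
So t6 = 1.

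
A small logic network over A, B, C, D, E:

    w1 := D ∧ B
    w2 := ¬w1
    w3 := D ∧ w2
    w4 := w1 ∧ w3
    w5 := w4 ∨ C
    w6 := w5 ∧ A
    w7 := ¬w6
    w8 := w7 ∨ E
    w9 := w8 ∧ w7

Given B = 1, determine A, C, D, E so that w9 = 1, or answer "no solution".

A=0 C=1 D=1 E=0

w9 = w8 ∧ w7 must be 1, so both w8 = 1 and w7 = 1.
Check with B = 1 and A=0, C=1, D=1, E=0:
w1 = D ∧ B = 1 ∧ 1 = 1
w2 = ¬w1 = ¬1 = 0
w3 = D ∧ w2 = 1 ∧ 0 = 0
w4 = w1 ∧ w3 = 1 ∧ 0 = 0
w5 = w4 ∨ C = 0 ∨ 1 = 1
w6 = w5 ∧ A = 1 ∧ 0 = 0
w7 = ¬w6 = ¬0 = 1
w8 = w7 ∨ E = 1 ∨ 0 = 1
w9 = w8 ∧ w7 = 1 ∧ 1 = 1
So w9 = 1.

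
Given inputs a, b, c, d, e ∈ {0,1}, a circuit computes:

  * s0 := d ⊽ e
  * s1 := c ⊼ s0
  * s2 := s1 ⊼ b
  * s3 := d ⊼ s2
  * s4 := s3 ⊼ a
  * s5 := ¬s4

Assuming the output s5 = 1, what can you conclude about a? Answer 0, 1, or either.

1

s5 = ¬s4 must be 1, so s4 = 0.
s4 = s3 ⊼ a must be 0, so both s3 = 1 and a = 1.
Every assignment with s5 = 1 has a = 1; there are 12 such assignment(s).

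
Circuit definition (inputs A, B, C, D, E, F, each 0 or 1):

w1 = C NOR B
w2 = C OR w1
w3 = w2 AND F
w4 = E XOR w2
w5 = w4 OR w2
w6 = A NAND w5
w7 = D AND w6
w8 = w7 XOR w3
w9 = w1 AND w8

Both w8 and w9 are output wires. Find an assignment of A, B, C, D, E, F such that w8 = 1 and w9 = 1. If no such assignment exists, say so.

Check with A=0, B=0, C=0, D=0, E=1, F=1:
w1 = C NOR B = 0 NOR 0 = 1
w2 = C OR w1 = 0 OR 1 = 1
w3 = w2 AND F = 1 AND 1 = 1
w4 = E XOR w2 = 1 XOR 1 = 0
w5 = w4 OR w2 = 0 OR 1 = 1
w6 = A NAND w5 = 0 NAND 1 = 1
w7 = D AND w6 = 0 AND 1 = 0
w8 = w7 XOR w3 = 0 XOR 1 = 1
w9 = w1 AND w8 = 1 AND 1 = 1
So w8 = 1 and w9 = 1.

A=0, B=0, C=0, D=0, E=1, F=1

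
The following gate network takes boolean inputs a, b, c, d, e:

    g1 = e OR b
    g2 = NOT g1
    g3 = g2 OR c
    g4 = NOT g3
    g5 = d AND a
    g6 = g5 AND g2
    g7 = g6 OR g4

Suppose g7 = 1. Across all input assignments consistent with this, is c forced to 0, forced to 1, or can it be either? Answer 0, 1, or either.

either

Both values of c occur among assignments with g7 = 1:
  c=0: a=0, b=0, c=0, d=0, e=1
  c=1: a=1, b=0, c=1, d=1, e=0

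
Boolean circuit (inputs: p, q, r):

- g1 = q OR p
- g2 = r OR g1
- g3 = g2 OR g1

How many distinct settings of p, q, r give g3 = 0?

1

g3 = g2 OR g1 must be 0, so both g2 = 0 and g1 = 0.
g2 = r OR g1 must be 0, so both r = 0 and g1 = 0.
Satisfying assignments:
  p=0, q=0, r=0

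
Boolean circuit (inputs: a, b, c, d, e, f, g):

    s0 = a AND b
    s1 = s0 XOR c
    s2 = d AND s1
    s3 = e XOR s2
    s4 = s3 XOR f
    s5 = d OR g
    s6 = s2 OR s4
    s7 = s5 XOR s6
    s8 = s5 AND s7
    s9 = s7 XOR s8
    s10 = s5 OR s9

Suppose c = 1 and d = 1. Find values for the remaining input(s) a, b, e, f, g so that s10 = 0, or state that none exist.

With c = 1 and d = 1 fixed, none of the 32 settings of a, b, e, f, g give s10 = 0.
For example, with a=0, b=1, e=1, f=0, g=0:
s0 = a AND b = 0 AND 1 = 0
s1 = s0 XOR c = 0 XOR 1 = 1
s2 = d AND s1 = 1 AND 1 = 1
s3 = e XOR s2 = 1 XOR 1 = 0
s4 = s3 XOR f = 0 XOR 0 = 0
s5 = d OR g = 1 OR 0 = 1
s6 = s2 OR s4 = 1 OR 0 = 1
s7 = s5 XOR s6 = 1 XOR 1 = 0
s8 = s5 AND s7 = 1 AND 0 = 0
s9 = s7 XOR s8 = 0 XOR 0 = 0
s10 = s5 OR s9 = 1 OR 0 = 1
giving s10 = 1 ≠ 0.

no solution exists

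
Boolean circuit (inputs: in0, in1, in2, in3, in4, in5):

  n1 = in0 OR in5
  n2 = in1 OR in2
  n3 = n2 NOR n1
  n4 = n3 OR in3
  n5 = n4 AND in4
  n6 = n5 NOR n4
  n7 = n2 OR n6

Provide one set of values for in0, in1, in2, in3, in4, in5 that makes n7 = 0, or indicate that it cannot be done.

in0=0, in1=0, in2=0, in3=1, in4=0, in5=0

Check with in0=0, in1=0, in2=0, in3=1, in4=0, in5=0:
n1 = in0 OR in5 = 0 OR 0 = 0
n2 = in1 OR in2 = 0 OR 0 = 0
n3 = n2 NOR n1 = 0 NOR 0 = 1
n4 = n3 OR in3 = 1 OR 1 = 1
n5 = n4 AND in4 = 1 AND 0 = 0
n6 = n5 NOR n4 = 0 NOR 1 = 0
n7 = n2 OR n6 = 0 OR 0 = 0
So n7 = 0 as required.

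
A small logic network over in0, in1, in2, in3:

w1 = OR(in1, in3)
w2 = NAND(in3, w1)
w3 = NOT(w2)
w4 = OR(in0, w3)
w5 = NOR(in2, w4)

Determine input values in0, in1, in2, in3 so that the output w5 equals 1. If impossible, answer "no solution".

w5 = NOR(in2, w4) must be 1, so both in2 = 0 and w4 = 0.
w4 = OR(in0, w3) must be 0, so both in0 = 0 and w3 = 0.
w3 = NOT(w2) must be 0, so w2 = 1.
Check with in0=0, in1=0, in2=0, in3=0:
w1 = OR(in1, in3) = OR(0, 0) = 0
w2 = NAND(in3, w1) = NAND(0, 0) = 1
w3 = NOT(w2) = NOT 1 = 0
w4 = OR(in0, w3) = OR(0, 0) = 0
w5 = NOR(in2, w4) = NOR(0, 0) = 1
So w5 = 1 as required.

in0=0, in1=0, in2=0, in3=0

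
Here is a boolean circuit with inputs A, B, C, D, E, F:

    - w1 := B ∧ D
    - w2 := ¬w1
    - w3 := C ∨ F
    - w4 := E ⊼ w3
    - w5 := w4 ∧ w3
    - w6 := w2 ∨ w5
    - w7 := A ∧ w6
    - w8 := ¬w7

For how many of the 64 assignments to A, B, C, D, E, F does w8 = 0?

w8 = ¬w7 must be 0, so w7 = 1.
w7 = A ∧ w6 must be 1, so both A = 1 and w6 = 1.
Enumerating the 64 input combinations, 27 give w8 = 0 and 37 give w8 = 1.

27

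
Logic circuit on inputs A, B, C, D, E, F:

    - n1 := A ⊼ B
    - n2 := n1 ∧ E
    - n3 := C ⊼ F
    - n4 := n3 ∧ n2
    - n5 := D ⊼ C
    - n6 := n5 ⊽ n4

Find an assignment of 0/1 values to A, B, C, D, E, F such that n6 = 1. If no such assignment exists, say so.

n6 = n5 ⊽ n4 must be 1, so both n5 = 0 and n4 = 0.
n5 = D ⊼ C must be 0, so both D = 1 and C = 1.
Check with A=0, B=0, C=1, D=1, E=0, F=1:
n1 = A ⊼ B = 0 ⊼ 0 = 1
n2 = n1 ∧ E = 1 ∧ 0 = 0
n3 = C ⊼ F = 1 ⊼ 1 = 0
n4 = n3 ∧ n2 = 0 ∧ 0 = 0
n5 = D ⊼ C = 1 ⊼ 1 = 0
n6 = n5 ⊽ n4 = 0 ⊽ 0 = 1
So n6 = 1 as required.

A=0, B=0, C=1, D=1, E=0, F=1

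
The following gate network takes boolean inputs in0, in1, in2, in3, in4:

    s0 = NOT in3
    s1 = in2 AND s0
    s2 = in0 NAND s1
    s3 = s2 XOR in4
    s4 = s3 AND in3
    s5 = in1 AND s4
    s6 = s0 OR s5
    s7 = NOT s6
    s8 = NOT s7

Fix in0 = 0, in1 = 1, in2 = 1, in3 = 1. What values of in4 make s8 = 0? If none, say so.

in4=1

Check with in0 = 0, in1 = 1, in2 = 1, in3 = 1 and in4=1:
s0 = NOT in3 = NOT 1 = 0
s1 = in2 AND s0 = 1 AND 0 = 0
s2 = in0 NAND s1 = 0 NAND 0 = 1
s3 = s2 XOR in4 = 1 XOR 1 = 0
s4 = s3 AND in3 = 0 AND 1 = 0
s5 = in1 AND s4 = 1 AND 0 = 0
s6 = s0 OR s5 = 0 OR 0 = 0
s7 = NOT s6 = NOT 0 = 1
s8 = NOT s7 = NOT 1 = 0
So s8 = 0.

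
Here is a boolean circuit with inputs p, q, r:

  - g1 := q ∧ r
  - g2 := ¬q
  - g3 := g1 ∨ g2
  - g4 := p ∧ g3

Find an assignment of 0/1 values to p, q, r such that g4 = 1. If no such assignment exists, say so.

p=1, q=1, r=1

g4 = p ∧ g3 must be 1, so both p = 1 and g3 = 1.
g3 = g1 ∨ g2 must be 1, so at least one of g1, g2 is 1.
Check with p=1, q=1, r=1:
g1 = q ∧ r = 1 ∧ 1 = 1
g2 = ¬q = ¬1 = 0
g3 = g1 ∨ g2 = 1 ∨ 0 = 1
g4 = p ∧ g3 = 1 ∧ 1 = 1
So g4 = 1 as required.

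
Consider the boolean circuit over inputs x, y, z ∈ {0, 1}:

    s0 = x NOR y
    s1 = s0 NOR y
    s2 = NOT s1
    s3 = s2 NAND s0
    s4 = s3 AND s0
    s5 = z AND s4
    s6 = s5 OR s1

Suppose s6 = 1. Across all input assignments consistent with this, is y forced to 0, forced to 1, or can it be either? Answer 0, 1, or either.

0

s6 = s5 OR s1 must be 1, so at least one of s5, s1 is 1.
Every assignment with s6 = 1 has y = 0; there are 2 such assignment(s).
  x=1, y=0, z=0
  x=1, y=0, z=1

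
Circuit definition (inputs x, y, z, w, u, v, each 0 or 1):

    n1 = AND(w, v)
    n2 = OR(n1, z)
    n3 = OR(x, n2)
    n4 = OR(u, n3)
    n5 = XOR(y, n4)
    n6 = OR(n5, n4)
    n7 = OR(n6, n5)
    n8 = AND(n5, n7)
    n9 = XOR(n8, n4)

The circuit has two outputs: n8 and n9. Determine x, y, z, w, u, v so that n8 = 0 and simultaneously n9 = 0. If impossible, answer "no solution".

x=0, y=0, z=0, w=0, u=0, v=0

Check with x=0, y=0, z=0, w=0, u=0, v=0:
n1 = AND(w, v) = AND(0, 0) = 0
n2 = OR(n1, z) = OR(0, 0) = 0
n3 = OR(x, n2) = OR(0, 0) = 0
n4 = OR(u, n3) = OR(0, 0) = 0
n5 = XOR(y, n4) = XOR(0, 0) = 0
n6 = OR(n5, n4) = OR(0, 0) = 0
n7 = OR(n6, n5) = OR(0, 0) = 0
n8 = AND(n5, n7) = AND(0, 0) = 0
n9 = XOR(n8, n4) = XOR(0, 0) = 0
So n8 = 0 and n9 = 0.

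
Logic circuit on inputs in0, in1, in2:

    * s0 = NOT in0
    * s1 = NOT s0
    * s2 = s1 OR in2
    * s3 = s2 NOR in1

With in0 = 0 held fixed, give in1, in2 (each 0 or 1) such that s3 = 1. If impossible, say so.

s3 = s2 NOR in1 must be 1, so both s2 = 0 and in1 = 0.
Check with in0 = 0 and in1=0, in2=0:
s0 = NOT in0 = NOT 0 = 1
s1 = NOT s0 = NOT 1 = 0
s2 = s1 OR in2 = 0 OR 0 = 0
s3 = s2 NOR in1 = 0 NOR 0 = 1
So s3 = 1.

in1=0, in2=0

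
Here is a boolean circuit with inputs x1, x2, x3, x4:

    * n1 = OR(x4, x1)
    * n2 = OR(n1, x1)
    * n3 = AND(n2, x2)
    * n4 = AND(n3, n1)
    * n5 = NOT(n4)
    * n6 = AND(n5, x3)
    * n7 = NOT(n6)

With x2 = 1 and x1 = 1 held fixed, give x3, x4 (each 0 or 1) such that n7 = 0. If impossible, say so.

With x2 = 1 and x1 = 1 fixed, none of the 4 settings of x3, x4 give n7 = 0.
For example, with x3=0, x4=0:
n1 = OR(x4, x1) = OR(0, 1) = 1
n2 = OR(n1, x1) = OR(1, 1) = 1
n3 = AND(n2, x2) = AND(1, 1) = 1
n4 = AND(n3, n1) = AND(1, 1) = 1
n5 = NOT(n4) = NOT 1 = 0
n6 = AND(n5, x3) = AND(0, 0) = 0
n7 = NOT(n6) = NOT 0 = 1
giving n7 = 1 ≠ 0.

no solution exists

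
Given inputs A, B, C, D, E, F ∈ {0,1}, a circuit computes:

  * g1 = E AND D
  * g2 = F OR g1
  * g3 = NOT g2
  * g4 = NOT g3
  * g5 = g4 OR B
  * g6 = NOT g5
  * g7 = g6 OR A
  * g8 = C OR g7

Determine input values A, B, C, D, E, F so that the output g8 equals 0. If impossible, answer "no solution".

Check with A=0 B=1 C=0 D=0 E=1 F=1:
g1 = E AND D = 1 AND 0 = 0
g2 = F OR g1 = 1 OR 0 = 1
g3 = NOT g2 = NOT 1 = 0
g4 = NOT g3 = NOT 0 = 1
g5 = g4 OR B = 1 OR 1 = 1
g6 = NOT g5 = NOT 1 = 0
g7 = g6 OR A = 0 OR 0 = 0
g8 = C OR g7 = 0 OR 0 = 0
So g8 = 0 as required.

A=0 B=1 C=0 D=0 E=1 F=1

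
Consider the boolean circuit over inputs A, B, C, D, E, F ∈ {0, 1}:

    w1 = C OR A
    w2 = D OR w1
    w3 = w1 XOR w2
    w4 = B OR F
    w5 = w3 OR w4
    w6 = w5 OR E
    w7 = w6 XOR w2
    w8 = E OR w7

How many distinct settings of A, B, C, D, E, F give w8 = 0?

w8 = E OR w7 must be 0, so both E = 0 and w7 = 0.
Enumerating the 64 input combinations, 23 give w8 = 0 and 41 give w8 = 1.

23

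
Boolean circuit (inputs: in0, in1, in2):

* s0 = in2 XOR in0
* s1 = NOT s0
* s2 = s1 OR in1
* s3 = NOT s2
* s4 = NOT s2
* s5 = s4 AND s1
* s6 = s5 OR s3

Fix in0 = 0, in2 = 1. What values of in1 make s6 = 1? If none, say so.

in1=0

s6 = s5 OR s3 must be 1, so at least one of s5, s3 is 1.
Check with in0 = 0, in2 = 1 and in1=0:
s0 = in2 XOR in0 = 1 XOR 0 = 1
s1 = NOT s0 = NOT 1 = 0
s2 = s1 OR in1 = 0 OR 0 = 0
s3 = NOT s2 = NOT 0 = 1
s4 = NOT s2 = NOT 0 = 1
s5 = s4 AND s1 = 1 AND 0 = 0
s6 = s5 OR s3 = 0 OR 1 = 1
So s6 = 1.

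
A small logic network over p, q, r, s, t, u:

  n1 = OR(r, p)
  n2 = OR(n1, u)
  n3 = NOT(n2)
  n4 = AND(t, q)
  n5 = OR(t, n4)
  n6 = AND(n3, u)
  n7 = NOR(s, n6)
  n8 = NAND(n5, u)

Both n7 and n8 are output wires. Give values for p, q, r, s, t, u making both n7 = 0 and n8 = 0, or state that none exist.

Check with p=1, q=0, r=0, s=1, t=1, u=1:
n1 = OR(r, p) = OR(0, 1) = 1
n2 = OR(n1, u) = OR(1, 1) = 1
n3 = NOT(n2) = NOT 1 = 0
n4 = AND(t, q) = AND(1, 0) = 0
n5 = OR(t, n4) = OR(1, 0) = 1
n6 = AND(n3, u) = AND(0, 1) = 0
n7 = NOR(s, n6) = NOR(1, 0) = 0
n8 = NAND(n5, u) = NAND(1, 1) = 0
So n7 = 0 and n8 = 0.

p=1, q=0, r=0, s=1, t=1, u=1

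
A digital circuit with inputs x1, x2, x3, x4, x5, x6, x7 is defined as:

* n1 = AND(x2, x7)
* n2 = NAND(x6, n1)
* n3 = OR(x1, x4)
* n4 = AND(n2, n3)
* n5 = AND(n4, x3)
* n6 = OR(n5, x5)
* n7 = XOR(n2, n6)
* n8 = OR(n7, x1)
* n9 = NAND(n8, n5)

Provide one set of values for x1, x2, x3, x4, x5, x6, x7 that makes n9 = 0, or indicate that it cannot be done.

x1=1, x2=1, x3=1, x4=1, x5=0, x6=0, x7=1

Check with x1=1, x2=1, x3=1, x4=1, x5=0, x6=0, x7=1:
n1 = AND(x2, x7) = AND(1, 1) = 1
n2 = NAND(x6, n1) = NAND(0, 1) = 1
n3 = OR(x1, x4) = OR(1, 1) = 1
n4 = AND(n2, n3) = AND(1, 1) = 1
n5 = AND(n4, x3) = AND(1, 1) = 1
n6 = OR(n5, x5) = OR(1, 0) = 1
n7 = XOR(n2, n6) = XOR(1, 1) = 0
n8 = OR(n7, x1) = OR(0, 1) = 1
n9 = NAND(n8, n5) = NAND(1, 1) = 0
So n9 = 0 as required.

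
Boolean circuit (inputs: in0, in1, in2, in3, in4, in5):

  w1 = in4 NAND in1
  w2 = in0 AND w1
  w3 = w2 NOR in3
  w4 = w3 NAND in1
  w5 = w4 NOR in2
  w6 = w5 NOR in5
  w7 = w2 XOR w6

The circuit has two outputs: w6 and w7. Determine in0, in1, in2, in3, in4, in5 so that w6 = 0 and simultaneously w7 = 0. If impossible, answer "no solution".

Check with in0=0 in1=1 in2=0 in3=0 in4=1 in5=0:
w1 = in4 NAND in1 = 1 NAND 1 = 0
w2 = in0 AND w1 = 0 AND 0 = 0
w3 = w2 NOR in3 = 0 NOR 0 = 1
w4 = w3 NAND in1 = 1 NAND 1 = 0
w5 = w4 NOR in2 = 0 NOR 0 = 1
w6 = w5 NOR in5 = 1 NOR 0 = 0
w7 = w2 XOR w6 = 0 XOR 0 = 0
So w6 = 0 and w7 = 0.

in0=0 in1=1 in2=0 in3=0 in4=1 in5=0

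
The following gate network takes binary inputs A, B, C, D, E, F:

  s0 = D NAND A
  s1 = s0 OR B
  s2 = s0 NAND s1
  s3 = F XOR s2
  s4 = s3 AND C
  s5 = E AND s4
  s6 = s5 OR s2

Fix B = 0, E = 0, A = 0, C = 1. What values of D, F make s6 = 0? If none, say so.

Check with B = 0, E = 0, A = 0, C = 1 and D=0, F=1:
s0 = D NAND A = 0 NAND 0 = 1
s1 = s0 OR B = 1 OR 0 = 1
s2 = s0 NAND s1 = 1 NAND 1 = 0
s3 = F XOR s2 = 1 XOR 0 = 1
s4 = s3 AND C = 1 AND 1 = 1
s5 = E AND s4 = 0 AND 1 = 0
s6 = s5 OR s2 = 0 OR 0 = 0
So s6 = 0.

D=0, F=1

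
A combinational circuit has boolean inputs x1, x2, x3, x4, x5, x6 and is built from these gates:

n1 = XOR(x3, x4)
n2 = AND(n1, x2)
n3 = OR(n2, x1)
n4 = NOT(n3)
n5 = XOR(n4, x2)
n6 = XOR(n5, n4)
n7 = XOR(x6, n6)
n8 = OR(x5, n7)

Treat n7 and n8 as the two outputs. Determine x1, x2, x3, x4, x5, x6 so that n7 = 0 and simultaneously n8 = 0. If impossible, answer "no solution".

x1=0, x2=0, x3=1, x4=1, x5=0, x6=0

Check with x1=0, x2=0, x3=1, x4=1, x5=0, x6=0:
n1 = XOR(x3, x4) = XOR(1, 1) = 0
n2 = AND(n1, x2) = AND(0, 0) = 0
n3 = OR(n2, x1) = OR(0, 0) = 0
n4 = NOT(n3) = NOT 0 = 1
n5 = XOR(n4, x2) = XOR(1, 0) = 1
n6 = XOR(n5, n4) = XOR(1, 1) = 0
n7 = XOR(x6, n6) = XOR(0, 0) = 0
n8 = OR(x5, n7) = OR(0, 0) = 0
So n7 = 0 and n8 = 0.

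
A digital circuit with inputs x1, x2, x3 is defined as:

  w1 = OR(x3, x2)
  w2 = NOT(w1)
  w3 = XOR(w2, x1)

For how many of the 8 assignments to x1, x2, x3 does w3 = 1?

w3 = XOR(w2, x1) must be 1, so w2 and x1 differ.
Enumerating the 8 input combinations, 4 give w3 = 1 and 4 give w3 = 0.

4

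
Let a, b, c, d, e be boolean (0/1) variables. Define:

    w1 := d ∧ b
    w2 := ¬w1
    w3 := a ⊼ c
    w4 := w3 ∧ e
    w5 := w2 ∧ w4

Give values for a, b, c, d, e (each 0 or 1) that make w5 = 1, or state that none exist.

a=0 b=0 c=0 d=0 e=1

Check with a=0 b=0 c=0 d=0 e=1:
w1 = d ∧ b = 0 ∧ 0 = 0
w2 = ¬w1 = ¬0 = 1
w3 = a ⊼ c = 0 ⊼ 0 = 1
w4 = w3 ∧ e = 1 ∧ 1 = 1
w5 = w2 ∧ w4 = 1 ∧ 1 = 1
So w5 = 1 as required.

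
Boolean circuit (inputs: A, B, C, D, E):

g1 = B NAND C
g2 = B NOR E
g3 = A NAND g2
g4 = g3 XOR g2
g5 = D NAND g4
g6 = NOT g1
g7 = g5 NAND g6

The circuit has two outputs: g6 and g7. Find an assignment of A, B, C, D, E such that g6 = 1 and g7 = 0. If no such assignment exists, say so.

A=1 B=1 C=1 D=0 E=0

Check with A=1 B=1 C=1 D=0 E=0:
g1 = B NAND C = 1 NAND 1 = 0
g2 = B NOR E = 1 NOR 0 = 0
g3 = A NAND g2 = 1 NAND 0 = 1
g4 = g3 XOR g2 = 1 XOR 0 = 1
g5 = D NAND g4 = 0 NAND 1 = 1
g6 = NOT g1 = NOT 0 = 1
g7 = g5 NAND g6 = 1 NAND 1 = 0
So g6 = 1 and g7 = 0.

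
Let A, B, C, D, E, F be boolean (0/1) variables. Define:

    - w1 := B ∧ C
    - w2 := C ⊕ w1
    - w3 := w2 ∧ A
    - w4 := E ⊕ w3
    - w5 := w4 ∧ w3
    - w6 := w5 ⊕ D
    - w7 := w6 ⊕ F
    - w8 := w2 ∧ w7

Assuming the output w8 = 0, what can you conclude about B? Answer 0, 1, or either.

Both values of B occur among assignments with w8 = 0:
  B=0: A=0, B=0, C=0, D=0, E=0, F=0
  B=1: A=0, B=1, C=0, D=0, E=0, F=0

either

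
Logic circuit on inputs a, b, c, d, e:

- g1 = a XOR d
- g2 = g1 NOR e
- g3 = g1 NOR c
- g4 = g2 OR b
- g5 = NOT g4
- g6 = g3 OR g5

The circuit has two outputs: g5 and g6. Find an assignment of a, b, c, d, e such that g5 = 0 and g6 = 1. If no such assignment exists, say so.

a=0 b=0 c=0 d=0 e=0

Check with a=0 b=0 c=0 d=0 e=0:
g1 = a XOR d = 0 XOR 0 = 0
g2 = g1 NOR e = 0 NOR 0 = 1
g3 = g1 NOR c = 0 NOR 0 = 1
g4 = g2 OR b = 1 OR 0 = 1
g5 = NOT g4 = NOT 1 = 0
g6 = g3 OR g5 = 1 OR 0 = 1
So g5 = 0 and g6 = 1.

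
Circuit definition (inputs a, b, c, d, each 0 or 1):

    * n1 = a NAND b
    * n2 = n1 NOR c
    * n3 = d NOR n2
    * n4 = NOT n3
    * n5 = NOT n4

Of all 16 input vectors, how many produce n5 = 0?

9

n5 = NOT n4 must be 0, so n4 = 1.
n4 = NOT n3 must be 1, so n3 = 0.
n3 = d NOR n2 must be 0, so at least one of d, n2 is 1.
Enumerating the 16 input combinations, 9 give n5 = 0 and 7 give n5 = 1.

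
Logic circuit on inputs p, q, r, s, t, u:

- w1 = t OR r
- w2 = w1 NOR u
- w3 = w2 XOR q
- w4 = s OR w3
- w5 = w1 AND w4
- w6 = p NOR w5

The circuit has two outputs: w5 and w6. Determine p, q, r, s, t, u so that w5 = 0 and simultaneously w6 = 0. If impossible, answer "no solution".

p=1 q=0 r=1 s=0 t=1 u=1

Check with p=1 q=0 r=1 s=0 t=1 u=1:
w1 = t OR r = 1 OR 1 = 1
w2 = w1 NOR u = 1 NOR 1 = 0
w3 = w2 XOR q = 0 XOR 0 = 0
w4 = s OR w3 = 0 OR 0 = 0
w5 = w1 AND w4 = 1 AND 0 = 0
w6 = p NOR w5 = 1 NOR 0 = 0
So w5 = 0 and w6 = 0.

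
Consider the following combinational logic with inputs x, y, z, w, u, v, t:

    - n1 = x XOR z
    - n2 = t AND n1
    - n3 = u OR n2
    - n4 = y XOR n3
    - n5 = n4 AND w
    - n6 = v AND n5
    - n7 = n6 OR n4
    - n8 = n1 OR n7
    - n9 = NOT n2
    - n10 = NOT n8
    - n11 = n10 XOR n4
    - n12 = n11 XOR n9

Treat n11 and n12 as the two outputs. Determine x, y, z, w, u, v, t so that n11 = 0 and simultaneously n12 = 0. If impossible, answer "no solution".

x=1 y=1 z=0 w=1 u=1 v=0 t=1

Check with x=1 y=1 z=0 w=1 u=1 v=0 t=1:
n1 = x XOR z = 1 XOR 0 = 1
n2 = t AND n1 = 1 AND 1 = 1
n3 = u OR n2 = 1 OR 1 = 1
n4 = y XOR n3 = 1 XOR 1 = 0
n5 = n4 AND w = 0 AND 1 = 0
n6 = v AND n5 = 0 AND 0 = 0
n7 = n6 OR n4 = 0 OR 0 = 0
n8 = n1 OR n7 = 1 OR 0 = 1
n9 = NOT n2 = NOT 1 = 0
n10 = NOT n8 = NOT 1 = 0
n11 = n10 XOR n4 = 0 XOR 0 = 0
n12 = n11 XOR n9 = 0 XOR 0 = 0
So n11 = 0 and n12 = 0.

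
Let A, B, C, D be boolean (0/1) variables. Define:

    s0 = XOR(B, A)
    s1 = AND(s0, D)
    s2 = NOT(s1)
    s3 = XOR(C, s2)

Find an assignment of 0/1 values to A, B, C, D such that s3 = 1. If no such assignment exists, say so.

A=0, B=0, C=0, D=1

s3 = XOR(C, s2) must be 1, so C and s2 differ.
Check with A=0, B=0, C=0, D=1:
s0 = XOR(B, A) = XOR(0, 0) = 0
s1 = AND(s0, D) = AND(0, 1) = 0
s2 = NOT(s1) = NOT 0 = 1
s3 = XOR(C, s2) = XOR(0, 1) = 1
So s3 = 1 as required.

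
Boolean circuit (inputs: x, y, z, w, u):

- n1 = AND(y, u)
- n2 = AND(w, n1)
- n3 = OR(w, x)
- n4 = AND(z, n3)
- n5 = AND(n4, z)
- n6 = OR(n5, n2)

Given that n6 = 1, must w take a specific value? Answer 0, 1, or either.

either

Both values of w occur among assignments with n6 = 1:
  w=0: x=1, y=0, z=1, w=0, u=0
  w=1: x=0, y=0, z=1, w=1, u=0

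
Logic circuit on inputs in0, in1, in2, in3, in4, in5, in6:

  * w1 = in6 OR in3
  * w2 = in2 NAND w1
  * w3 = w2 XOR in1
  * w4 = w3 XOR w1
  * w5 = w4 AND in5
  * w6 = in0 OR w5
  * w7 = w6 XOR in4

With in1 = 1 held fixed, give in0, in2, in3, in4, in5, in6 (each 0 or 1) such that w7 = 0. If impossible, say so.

w7 = w6 XOR in4 must be 0, so w6 and in4 are equal.
Check with in1 = 1 and in0=0, in2=0, in3=1, in4=0, in5=0, in6=1:
w1 = in6 OR in3 = 1 OR 1 = 1
w2 = in2 NAND w1 = 0 NAND 1 = 1
w3 = w2 XOR in1 = 1 XOR 1 = 0
w4 = w3 XOR w1 = 0 XOR 1 = 1
w5 = w4 AND in5 = 1 AND 0 = 0
w6 = in0 OR w5 = 0 OR 0 = 0
w7 = w6 XOR in4 = 0 XOR 0 = 0
So w7 = 0.

in0=0 in2=0 in3=1 in4=0 in5=0 in6=1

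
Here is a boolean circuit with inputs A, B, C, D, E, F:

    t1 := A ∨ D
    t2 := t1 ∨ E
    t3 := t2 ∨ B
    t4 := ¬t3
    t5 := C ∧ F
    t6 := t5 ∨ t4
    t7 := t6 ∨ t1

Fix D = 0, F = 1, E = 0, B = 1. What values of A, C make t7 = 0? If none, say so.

Check with D = 0, F = 1, E = 0, B = 1 and A=0, C=0:
t1 = A ∨ D = 0 ∨ 0 = 0
t2 = t1 ∨ E = 0 ∨ 0 = 0
t3 = t2 ∨ B = 0 ∨ 1 = 1
t4 = ¬t3 = ¬1 = 0
t5 = C ∧ F = 0 ∧ 1 = 0
t6 = t5 ∨ t4 = 0 ∨ 0 = 0
t7 = t6 ∨ t1 = 0 ∨ 0 = 0
So t7 = 0.

A=0 C=0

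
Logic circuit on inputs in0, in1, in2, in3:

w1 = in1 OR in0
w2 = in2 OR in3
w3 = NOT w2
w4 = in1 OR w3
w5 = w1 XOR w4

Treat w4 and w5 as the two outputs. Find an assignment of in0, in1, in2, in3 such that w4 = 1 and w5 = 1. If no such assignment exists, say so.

in0=0, in1=0, in2=0, in3=0

Check with in0=0, in1=0, in2=0, in3=0:
w1 = in1 OR in0 = 0 OR 0 = 0
w2 = in2 OR in3 = 0 OR 0 = 0
w3 = NOT w2 = NOT 0 = 1
w4 = in1 OR w3 = 0 OR 1 = 1
w5 = w1 XOR w4 = 0 XOR 1 = 1
So w4 = 1 and w5 = 1.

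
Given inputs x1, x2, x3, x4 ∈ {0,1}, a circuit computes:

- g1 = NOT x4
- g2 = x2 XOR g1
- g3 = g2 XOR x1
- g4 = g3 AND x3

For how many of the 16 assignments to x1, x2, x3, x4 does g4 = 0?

g4 = g3 AND x3 must be 0, so at least one of g3, x3 is 0.
Enumerating the 16 input combinations, 12 give g4 = 0 and 4 give g4 = 1.

12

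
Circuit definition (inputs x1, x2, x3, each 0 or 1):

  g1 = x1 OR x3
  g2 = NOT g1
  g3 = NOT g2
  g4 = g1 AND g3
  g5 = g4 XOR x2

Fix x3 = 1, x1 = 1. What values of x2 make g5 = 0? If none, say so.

x2=1

g5 = g4 XOR x2 must be 0, so g4 and x2 are equal.
Check with x3 = 1, x1 = 1 and x2=1:
g1 = x1 OR x3 = 1 OR 1 = 1
g2 = NOT g1 = NOT 1 = 0
g3 = NOT g2 = NOT 0 = 1
g4 = g1 AND g3 = 1 AND 1 = 1
g5 = g4 XOR x2 = 1 XOR 1 = 0
So g5 = 0.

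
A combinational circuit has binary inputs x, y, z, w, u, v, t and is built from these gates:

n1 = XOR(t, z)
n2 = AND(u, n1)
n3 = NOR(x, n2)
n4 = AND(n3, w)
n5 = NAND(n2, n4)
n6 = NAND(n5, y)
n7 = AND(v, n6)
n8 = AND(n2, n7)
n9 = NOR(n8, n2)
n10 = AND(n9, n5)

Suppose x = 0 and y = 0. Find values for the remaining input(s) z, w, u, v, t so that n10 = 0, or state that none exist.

z=1, w=1, u=1, v=0, t=0

n10 = AND(n9, n5) must be 0, so at least one of n9, n5 is 0.
Check with x = 0 and y = 0 and z=1, w=1, u=1, v=0, t=0:
n1 = XOR(t, z) = XOR(0, 1) = 1
n2 = AND(u, n1) = AND(1, 1) = 1
n3 = NOR(x, n2) = NOR(0, 1) = 0
n4 = AND(n3, w) = AND(0, 1) = 0
n5 = NAND(n2, n4) = NAND(1, 0) = 1
n6 = NAND(n5, y) = NAND(1, 0) = 1
n7 = AND(v, n6) = AND(0, 1) = 0
n8 = AND(n2, n7) = AND(1, 0) = 0
n9 = NOR(n8, n2) = NOR(0, 1) = 0
n10 = AND(n9, n5) = AND(0, 1) = 0
So n10 = 0.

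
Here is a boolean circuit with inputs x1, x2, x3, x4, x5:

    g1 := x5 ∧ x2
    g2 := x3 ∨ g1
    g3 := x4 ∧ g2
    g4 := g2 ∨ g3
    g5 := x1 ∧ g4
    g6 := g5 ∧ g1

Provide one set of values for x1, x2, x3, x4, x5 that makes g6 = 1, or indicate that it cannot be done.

x1=1, x2=1, x3=0, x4=0, x5=1

g6 = g5 ∧ g1 must be 1, so both g5 = 1 and g1 = 1.
g5 = x1 ∧ g4 must be 1, so both x1 = 1 and g4 = 1.
Check with x1=1, x2=1, x3=0, x4=0, x5=1:
g1 = x5 ∧ x2 = 1 ∧ 1 = 1
g2 = x3 ∨ g1 = 0 ∨ 1 = 1
g3 = x4 ∧ g2 = 0 ∧ 1 = 0
g4 = g2 ∨ g3 = 1 ∨ 0 = 1
g5 = x1 ∧ g4 = 1 ∧ 1 = 1
g6 = g5 ∧ g1 = 1 ∧ 1 = 1
So g6 = 1 as required.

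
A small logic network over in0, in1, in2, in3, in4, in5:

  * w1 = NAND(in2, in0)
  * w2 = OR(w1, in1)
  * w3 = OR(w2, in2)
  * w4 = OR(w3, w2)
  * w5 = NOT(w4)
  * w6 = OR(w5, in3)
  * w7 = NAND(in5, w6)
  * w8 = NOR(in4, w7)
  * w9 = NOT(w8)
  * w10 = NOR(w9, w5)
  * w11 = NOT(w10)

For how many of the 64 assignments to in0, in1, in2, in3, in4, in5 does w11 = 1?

56

w11 = NOT(w10) must be 1, so w10 = 0.
Enumerating the 64 input combinations, 56 give w11 = 1 and 8 give w11 = 0.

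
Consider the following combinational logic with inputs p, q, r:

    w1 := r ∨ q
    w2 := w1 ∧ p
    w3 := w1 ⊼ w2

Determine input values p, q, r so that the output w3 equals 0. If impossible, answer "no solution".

p=1 q=0 r=1

w3 = w1 ⊼ w2 must be 0, so both w1 = 1 and w2 = 1.
Check with p=1 q=0 r=1:
w1 = r ∨ q = 1 ∨ 0 = 1
w2 = w1 ∧ p = 1 ∧ 1 = 1
w3 = w1 ⊼ w2 = 1 ⊼ 1 = 0
So w3 = 0 as required.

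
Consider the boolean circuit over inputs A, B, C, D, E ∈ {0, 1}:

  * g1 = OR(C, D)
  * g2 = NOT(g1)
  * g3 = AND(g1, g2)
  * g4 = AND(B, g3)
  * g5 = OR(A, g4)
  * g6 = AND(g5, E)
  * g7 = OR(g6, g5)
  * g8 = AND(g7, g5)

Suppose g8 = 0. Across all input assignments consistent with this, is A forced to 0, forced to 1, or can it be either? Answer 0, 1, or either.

g8 = AND(g7, g5) must be 0, so at least one of g7, g5 is 0.
Every assignment with g8 = 0 has A = 0; there are 16 such assignment(s).

0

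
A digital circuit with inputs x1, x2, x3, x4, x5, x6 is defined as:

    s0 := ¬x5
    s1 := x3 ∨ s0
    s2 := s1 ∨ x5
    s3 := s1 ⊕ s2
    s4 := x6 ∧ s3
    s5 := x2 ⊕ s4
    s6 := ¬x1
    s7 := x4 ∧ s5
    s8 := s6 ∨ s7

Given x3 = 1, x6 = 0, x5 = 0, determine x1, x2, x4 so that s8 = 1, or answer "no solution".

s8 = s6 ∨ s7 must be 1, so at least one of s6, s7 is 1.
Check with x3 = 1, x6 = 0, x5 = 0 and x1=0, x2=0, x4=1:
s0 = ¬x5 = ¬0 = 1
s1 = x3 ∨ s0 = 1 ∨ 1 = 1
s2 = s1 ∨ x5 = 1 ∨ 0 = 1
s3 = s1 ⊕ s2 = 1 ⊕ 1 = 0
s4 = x6 ∧ s3 = 0 ∧ 0 = 0
s5 = x2 ⊕ s4 = 0 ⊕ 0 = 0
s6 = ¬x1 = ¬0 = 1
s7 = x4 ∧ s5 = 1 ∧ 0 = 0
s8 = s6 ∨ s7 = 1 ∨ 0 = 1
So s8 = 1.

x1=0, x2=0, x4=1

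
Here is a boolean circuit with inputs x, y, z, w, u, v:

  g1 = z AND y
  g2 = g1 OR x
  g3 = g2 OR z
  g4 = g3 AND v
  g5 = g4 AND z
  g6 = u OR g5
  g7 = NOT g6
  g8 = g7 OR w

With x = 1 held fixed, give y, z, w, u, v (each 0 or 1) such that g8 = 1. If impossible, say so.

Check with x = 1 and y=1, z=0, w=0, u=0, v=0:
g1 = z AND y = 0 AND 1 = 0
g2 = g1 OR x = 0 OR 1 = 1
g3 = g2 OR z = 1 OR 0 = 1
g4 = g3 AND v = 1 AND 0 = 0
g5 = g4 AND z = 0 AND 0 = 0
g6 = u OR g5 = 0 OR 0 = 0
g7 = NOT g6 = NOT 0 = 1
g8 = g7 OR w = 1 OR 0 = 1
So g8 = 1.

y=1, z=0, w=0, u=0, v=0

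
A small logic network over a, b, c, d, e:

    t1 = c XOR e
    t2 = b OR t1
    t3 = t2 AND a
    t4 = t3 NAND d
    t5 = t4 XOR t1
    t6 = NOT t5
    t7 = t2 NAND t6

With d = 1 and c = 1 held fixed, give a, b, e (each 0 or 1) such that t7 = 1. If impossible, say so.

a=0 b=0 e=1

t7 = t2 NAND t6 must be 1, so at least one of t2, t6 is 0.
Check with d = 1 and c = 1 and a=0, b=0, e=1:
t1 = c XOR e = 1 XOR 1 = 0
t2 = b OR t1 = 0 OR 0 = 0
t3 = t2 AND a = 0 AND 0 = 0
t4 = t3 NAND d = 0 NAND 1 = 1
t5 = t4 XOR t1 = 1 XOR 0 = 1
t6 = NOT t5 = NOT 1 = 0
t7 = t2 NAND t6 = 0 NAND 0 = 1
So t7 = 1.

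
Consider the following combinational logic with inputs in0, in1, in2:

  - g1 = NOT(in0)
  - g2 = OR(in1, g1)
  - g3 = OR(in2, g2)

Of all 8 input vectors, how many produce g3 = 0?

1

g3 = OR(in2, g2) must be 0, so both in2 = 0 and g2 = 0.
g2 = OR(in1, g1) must be 0, so both in1 = 0 and g1 = 0.
g1 = NOT(in0) must be 0, so in0 = 1.
Enumerating the 8 input combinations, 1 give g3 = 0 and 7 give g3 = 1.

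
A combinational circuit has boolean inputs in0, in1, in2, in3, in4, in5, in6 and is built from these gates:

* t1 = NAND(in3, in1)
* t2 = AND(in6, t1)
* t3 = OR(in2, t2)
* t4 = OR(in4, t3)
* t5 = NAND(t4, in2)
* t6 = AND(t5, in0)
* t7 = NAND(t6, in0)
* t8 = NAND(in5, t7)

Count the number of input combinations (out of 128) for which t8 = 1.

t8 = NAND(in5, t7) must be 1, so at least one of in5, t7 is 0.
Enumerating the 128 input combinations, 80 give t8 = 1 and 48 give t8 = 0.

80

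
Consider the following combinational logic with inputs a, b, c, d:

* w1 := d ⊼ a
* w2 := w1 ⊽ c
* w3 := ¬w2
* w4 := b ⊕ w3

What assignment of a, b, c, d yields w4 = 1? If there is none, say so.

w4 = b ⊕ w3 must be 1, so b and w3 differ.
Check with a=0, b=0, c=0, d=0:
w1 = d ⊼ a = 0 ⊼ 0 = 1
w2 = w1 ⊽ c = 1 ⊽ 0 = 0
w3 = ¬w2 = ¬0 = 1
w4 = b ⊕ w3 = 0 ⊕ 1 = 1
So w4 = 1 as required.

a=0, b=0, c=0, d=0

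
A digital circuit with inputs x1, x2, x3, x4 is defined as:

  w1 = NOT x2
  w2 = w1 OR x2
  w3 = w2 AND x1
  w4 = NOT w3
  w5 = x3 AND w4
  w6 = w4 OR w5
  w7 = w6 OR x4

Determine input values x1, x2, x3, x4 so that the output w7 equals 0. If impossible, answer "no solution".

w7 = w6 OR x4 must be 0, so both w6 = 0 and x4 = 0.
w6 = w4 OR w5 must be 0, so both w4 = 0 and w5 = 0.
w4 = NOT w3 must be 0, so w3 = 1.
Check with x1=1 x2=1 x3=1 x4=0:
w1 = NOT x2 = NOT 1 = 0
w2 = w1 OR x2 = 0 OR 1 = 1
w3 = w2 AND x1 = 1 AND 1 = 1
w4 = NOT w3 = NOT 1 = 0
w5 = x3 AND w4 = 1 AND 0 = 0
w6 = w4 OR w5 = 0 OR 0 = 0
w7 = w6 OR x4 = 0 OR 0 = 0
So w7 = 0 as required.

x1=1 x2=1 x3=1 x4=0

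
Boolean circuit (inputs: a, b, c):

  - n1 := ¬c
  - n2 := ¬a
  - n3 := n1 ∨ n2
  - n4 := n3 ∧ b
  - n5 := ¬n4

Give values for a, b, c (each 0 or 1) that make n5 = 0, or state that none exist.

n5 = ¬n4 must be 0, so n4 = 1.
Check with a=0, b=1, c=1:
n1 = ¬c = ¬1 = 0
n2 = ¬a = ¬0 = 1
n3 = n1 ∨ n2 = 0 ∨ 1 = 1
n4 = n3 ∧ b = 1 ∧ 1 = 1
n5 = ¬n4 = ¬1 = 0
So n5 = 0 as required.

a=0, b=1, c=1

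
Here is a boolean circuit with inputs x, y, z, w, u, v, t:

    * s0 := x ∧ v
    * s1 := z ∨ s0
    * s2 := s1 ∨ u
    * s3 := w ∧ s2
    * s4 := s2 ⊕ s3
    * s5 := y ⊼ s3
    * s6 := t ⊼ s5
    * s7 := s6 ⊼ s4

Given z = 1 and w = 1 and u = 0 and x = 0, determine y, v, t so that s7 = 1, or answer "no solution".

y=0, v=0, t=1

Check with z = 1 and w = 1 and u = 0 and x = 0 and y=0, v=0, t=1:
s0 = x ∧ v = 0 ∧ 0 = 0
s1 = z ∨ s0 = 1 ∨ 0 = 1
s2 = s1 ∨ u = 1 ∨ 0 = 1
s3 = w ∧ s2 = 1 ∧ 1 = 1
s4 = s2 ⊕ s3 = 1 ⊕ 1 = 0
s5 = y ⊼ s3 = 0 ⊼ 1 = 1
s6 = t ⊼ s5 = 1 ⊼ 1 = 0
s7 = s6 ⊼ s4 = 0 ⊼ 0 = 1
So s7 = 1.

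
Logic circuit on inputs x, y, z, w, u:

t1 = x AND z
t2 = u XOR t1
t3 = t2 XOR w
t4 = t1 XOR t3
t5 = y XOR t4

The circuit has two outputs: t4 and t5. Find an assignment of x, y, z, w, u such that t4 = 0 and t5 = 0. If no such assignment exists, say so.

Check with x=0 y=0 z=0 w=0 u=0:
t1 = x AND z = 0 AND 0 = 0
t2 = u XOR t1 = 0 XOR 0 = 0
t3 = t2 XOR w = 0 XOR 0 = 0
t4 = t1 XOR t3 = 0 XOR 0 = 0
t5 = y XOR t4 = 0 XOR 0 = 0
So t4 = 0 and t5 = 0.

x=0 y=0 z=0 w=0 u=0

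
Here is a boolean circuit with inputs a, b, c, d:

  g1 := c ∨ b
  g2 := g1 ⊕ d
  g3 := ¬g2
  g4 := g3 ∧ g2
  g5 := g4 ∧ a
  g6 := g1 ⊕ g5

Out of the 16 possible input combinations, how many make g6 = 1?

12

g6 = g1 ⊕ g5 must be 1, so g1 and g5 differ.
Enumerating the 16 input combinations, 12 give g6 = 1 and 4 give g6 = 0.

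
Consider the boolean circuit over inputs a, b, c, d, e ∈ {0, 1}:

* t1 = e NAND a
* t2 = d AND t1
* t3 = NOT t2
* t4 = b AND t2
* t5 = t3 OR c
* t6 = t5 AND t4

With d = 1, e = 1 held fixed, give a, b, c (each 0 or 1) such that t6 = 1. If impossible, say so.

a=0, b=1, c=1

t6 = t5 AND t4 must be 1, so both t5 = 1 and t4 = 1.
Check with d = 1, e = 1 and a=0, b=1, c=1:
t1 = e NAND a = 1 NAND 0 = 1
t2 = d AND t1 = 1 AND 1 = 1
t3 = NOT t2 = NOT 1 = 0
t4 = b AND t2 = 1 AND 1 = 1
t5 = t3 OR c = 0 OR 1 = 1
t6 = t5 AND t4 = 1 AND 1 = 1
So t6 = 1.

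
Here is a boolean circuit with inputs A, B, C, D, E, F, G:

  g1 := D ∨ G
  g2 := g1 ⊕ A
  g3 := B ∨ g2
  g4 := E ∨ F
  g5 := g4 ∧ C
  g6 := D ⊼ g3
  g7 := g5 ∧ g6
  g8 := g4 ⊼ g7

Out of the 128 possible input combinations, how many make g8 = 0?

g8 = g4 ⊼ g7 must be 0, so both g4 = 1 and g7 = 1.
g4 = E ∨ F must be 1, so at least one of E, F is 1.
Enumerating the 128 input combinations, 30 give g8 = 0 and 98 give g8 = 1.

30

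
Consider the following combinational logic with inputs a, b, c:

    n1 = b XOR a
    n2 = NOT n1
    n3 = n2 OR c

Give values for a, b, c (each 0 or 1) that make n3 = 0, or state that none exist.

a=1, b=0, c=0

n3 = n2 OR c must be 0, so both n2 = 0 and c = 0.
Check with a=1, b=0, c=0:
n1 = b XOR a = 0 XOR 1 = 1
n2 = NOT n1 = NOT 1 = 0
n3 = n2 OR c = 0 OR 0 = 0
So n3 = 0 as required.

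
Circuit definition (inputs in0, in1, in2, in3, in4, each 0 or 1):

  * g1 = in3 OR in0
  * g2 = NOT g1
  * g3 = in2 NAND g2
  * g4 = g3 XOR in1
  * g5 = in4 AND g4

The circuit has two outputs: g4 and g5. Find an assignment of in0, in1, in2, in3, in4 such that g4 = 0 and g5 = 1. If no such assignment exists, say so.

no solution exists

Across all 32 input combinations, none give both g4 = 0 and g5 = 1.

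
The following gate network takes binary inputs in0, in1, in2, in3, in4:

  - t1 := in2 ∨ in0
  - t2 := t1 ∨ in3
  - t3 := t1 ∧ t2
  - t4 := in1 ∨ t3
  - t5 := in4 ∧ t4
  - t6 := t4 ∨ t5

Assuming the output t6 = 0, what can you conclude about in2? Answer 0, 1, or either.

0

t6 = t4 ∨ t5 must be 0, so both t4 = 0 and t5 = 0.
t4 = in1 ∨ t3 must be 0, so both in1 = 0 and t3 = 0.
Every assignment with t6 = 0 has in2 = 0; there are 4 such assignment(s).
  in0=0, in1=0, in2=0, in3=0, in4=0
  in0=0, in1=0, in2=0, in3=0, in4=1
  in0=0, in1=0, in2=0, in3=1, in4=0
  in0=0, in1=0, in2=0, in3=1, in4=1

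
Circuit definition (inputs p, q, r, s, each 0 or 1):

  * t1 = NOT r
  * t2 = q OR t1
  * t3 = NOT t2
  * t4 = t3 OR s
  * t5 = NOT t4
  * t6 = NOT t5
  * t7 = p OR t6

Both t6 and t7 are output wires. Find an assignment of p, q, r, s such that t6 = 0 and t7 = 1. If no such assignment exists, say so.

Check with p=1, q=0, r=0, s=0:
t1 = NOT r = NOT 0 = 1
t2 = q OR t1 = 0 OR 1 = 1
t3 = NOT t2 = NOT 1 = 0
t4 = t3 OR s = 0 OR 0 = 0
t5 = NOT t4 = NOT 0 = 1
t6 = NOT t5 = NOT 1 = 0
t7 = p OR t6 = 1 OR 0 = 1
So t6 = 0 and t7 = 1.

p=1, q=0, r=0, s=0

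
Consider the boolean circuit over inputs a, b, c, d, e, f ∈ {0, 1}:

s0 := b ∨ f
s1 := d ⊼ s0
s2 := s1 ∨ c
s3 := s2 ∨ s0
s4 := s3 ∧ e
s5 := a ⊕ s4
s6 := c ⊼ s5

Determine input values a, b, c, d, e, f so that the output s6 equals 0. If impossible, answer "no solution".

s6 = c ⊼ s5 must be 0, so both c = 1 and s5 = 1.
Check with a=1 b=0 c=1 d=0 e=0 f=0:
s0 = b ∨ f = 0 ∨ 0 = 0
s1 = d ⊼ s0 = 0 ⊼ 0 = 1
s2 = s1 ∨ c = 1 ∨ 1 = 1
s3 = s2 ∨ s0 = 1 ∨ 0 = 1
s4 = s3 ∧ e = 1 ∧ 0 = 0
s5 = a ⊕ s4 = 1 ⊕ 0 = 1
s6 = c ⊼ s5 = 1 ⊼ 1 = 0
So s6 = 0 as required.

a=1 b=0 c=1 d=0 e=0 f=0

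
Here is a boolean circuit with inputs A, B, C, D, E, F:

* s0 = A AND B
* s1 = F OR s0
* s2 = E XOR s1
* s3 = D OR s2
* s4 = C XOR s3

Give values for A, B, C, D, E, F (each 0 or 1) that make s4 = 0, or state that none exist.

Check with A=0, B=0, C=0, D=0, E=1, F=1:
s0 = A AND B = 0 AND 0 = 0
s1 = F OR s0 = 1 OR 0 = 1
s2 = E XOR s1 = 1 XOR 1 = 0
s3 = D OR s2 = 0 OR 0 = 0
s4 = C XOR s3 = 0 XOR 0 = 0
So s4 = 0 as required.

A=0, B=0, C=0, D=0, E=1, F=1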